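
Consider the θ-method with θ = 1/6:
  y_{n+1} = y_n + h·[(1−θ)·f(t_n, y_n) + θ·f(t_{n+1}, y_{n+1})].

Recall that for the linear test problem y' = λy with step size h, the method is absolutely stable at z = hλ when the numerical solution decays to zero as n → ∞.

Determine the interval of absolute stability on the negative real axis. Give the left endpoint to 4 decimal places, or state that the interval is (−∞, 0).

z∈(-3.0000,0).

Test eqn y'=λy, z=hλ:
  y_{n+1} = y_n + z·[5/6·y_n + 1/6·y_{n+1}] ⇒ (1 − 1/6z)y_{n+1} = (1 + 5/6z)y_n
  Hence R(z) = (1 + 5/6z)/(1 − 1/6z).

Boundary: |R(x)|=1, x<0.
x=-1.7: |R|=0.3247
R=−1: 1+5/6x = −1+1/6x ⇒ -2/3x=2 ⇒ x=2/(-2/3)=-3.0000
Confirm numerically:
  x=-2.763: |R|=0.89182 <1
  x=-2.222: |R|=0.62150 <1
  x=-1.499: |R|=0.19936 <1
  x=-3.516: |R|=1.21690 >1
  x=-3.289: |R|=1.12445 >1
Interval (-3.0000, 0).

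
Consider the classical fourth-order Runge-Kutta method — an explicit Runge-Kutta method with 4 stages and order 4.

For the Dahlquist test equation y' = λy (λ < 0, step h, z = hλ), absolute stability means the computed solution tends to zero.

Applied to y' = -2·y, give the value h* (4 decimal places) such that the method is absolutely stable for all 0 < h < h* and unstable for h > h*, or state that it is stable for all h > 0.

(-2.7853,0); λ=-2 ⇒ h* = 1.3926.

Test eqn y'=λy, z=hλ:
  order 4, 4-stage ⇒ R(z)=1+z+z^2/2+z^3/6+z^4/24
  (e.g. R(-1.45)=0.27733, |R|=0.27733)

Need |R(x)|<1, x<0.
x=-1.45: |R|=0.2773
|R(-2.65)|=0.8145 |R(-1.85)|=0.2940 |R(-1.54)|=0.2714
Bisect:
  x_lo=-3.6141 |R|=3.1579  x_hi=-0.3836 |R|=0.6815
  mid=-1.99888 |R|=0.33296 →hi
  mid=-2.80652 |R|=1.03247 →lo
  mid=-2.40270 |R|=0.56063 →hi
  mid=-2.60461 |R|=0.76005 →hi
  mid=-2.70556 |R|=0.88629 →hi
  mid=-2.75604 |R|=0.95678 →hi
  mid=-2.78128 |R|=0.99396 →hi
  mid=-2.79390 |R|=1.01305 →lo
  mid=-2.78759 |R|=1.00346 →lo
  ...
  [-2.78542,-2.78522] ⇒ x*=-2.7853
So |R|<1 on (-2.7853, 0).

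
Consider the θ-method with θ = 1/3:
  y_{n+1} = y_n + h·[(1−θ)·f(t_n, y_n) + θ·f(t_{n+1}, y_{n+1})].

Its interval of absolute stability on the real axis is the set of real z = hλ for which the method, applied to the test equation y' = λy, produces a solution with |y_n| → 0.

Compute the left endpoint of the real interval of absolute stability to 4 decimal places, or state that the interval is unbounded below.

left endpoint -6.0000.

With y'=λy (z=hλ):
  y_{n+1} = y_n + z·[2/3·y_n + 1/3·y_{n+1}] ⇒ (1 − 1/3z)y_{n+1} = (1 + 2/3z)y_n
  ⇒ R(z) = (1 + 2/3z)/(1 − 1/3z).

Find x<0 with |R(x)|<1.
x=-1.38: |R|=0.0548
R=−1: 1+2/3x = −1+1/3x ⇒ -1/3x=2 ⇒ x=2/(-1/3)=-6.0000
Confirm numerically:
  x=-4.930: |R|=0.86507 <1
  x=-3.492: |R|=0.61368 <1
  x=-3.184: |R|=0.54463 <1
  x=-2.853: |R|=0.46233 <1
  x=-6.567: |R|=1.05927 >1
  x=-6.192: |R|=1.02089 >1
Interval (-6.0000, 0).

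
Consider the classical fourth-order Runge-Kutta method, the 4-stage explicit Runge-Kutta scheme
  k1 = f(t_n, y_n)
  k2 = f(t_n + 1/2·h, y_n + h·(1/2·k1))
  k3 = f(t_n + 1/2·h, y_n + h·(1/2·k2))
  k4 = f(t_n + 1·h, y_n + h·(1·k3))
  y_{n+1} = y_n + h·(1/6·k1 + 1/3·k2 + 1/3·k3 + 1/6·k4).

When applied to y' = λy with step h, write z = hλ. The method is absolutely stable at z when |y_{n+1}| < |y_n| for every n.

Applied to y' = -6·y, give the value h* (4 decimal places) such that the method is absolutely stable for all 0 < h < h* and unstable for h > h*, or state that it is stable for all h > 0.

(-2.7853,0); λ=-6 ⇒ h* = 0.4642.

With y'=λy (z=hλ):
  order 4, 4-stage ⇒ R(z)=1+z+z^2/2+z^3/6+z^4/24
  (e.g. R(-1.33)=0.29272, |R|=0.29272)

Boundary: |R(x)|=1, x<0.
x=-1.33: |R|=0.2927
|R(-3.04)|=1.4570 |R(-1.03)|=0.3652 |R(-0.86)|=0.4266
Bisect:
  x_lo=-3.6081 |R|=3.1339  x_hi=-0.1213 |R|=0.8858
  mid=-1.86466 |R|=0.29698 →hi
  mid=-2.73636 |R|=0.92870 →hi
  mid=-3.17221 |R|=1.75824 →lo
  mid=-2.95429 |R|=1.28616 →lo
  mid=-2.84533 |R|=1.09435 →lo
  mid=-2.79085 |R|=1.00840 →lo
  mid=-2.76360 |R|=0.96779 →hi
  mid=-2.77723 |R|=0.98790 →hi
  mid=-2.78404 |R|=0.99810 →hi
  mid=-2.78744 |R|=1.00324 →lo
  ...
  [-2.78531,-2.78510] ⇒ x*=-2.7853
Interval (-2.7853, 0).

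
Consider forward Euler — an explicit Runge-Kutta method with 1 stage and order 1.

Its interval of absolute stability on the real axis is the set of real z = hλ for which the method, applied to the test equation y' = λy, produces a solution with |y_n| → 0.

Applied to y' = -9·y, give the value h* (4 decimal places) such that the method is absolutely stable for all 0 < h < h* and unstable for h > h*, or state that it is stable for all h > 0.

(-2.0000,0); λ=-9 ⇒ h* = 0.2222.

Test eqn y'=λy, z=hλ:
  order 1, 1-stage ⇒ R(z)=1+z
  (e.g. R(-1.23)=-0.23000, |R|=0.23000)

Boundary: |R(x)|=1, x<0.
x=-1.23: |R|=0.2300
|R(-2.04)|=1.0400 |R(-1.58)|=0.5800 |R(-1.2)|=0.2000
Bisect:
  x_lo=-2.3176 |R|=1.3176  x_hi=-0.1555 |R|=0.8445
  mid=-1.23657 |R|=0.23657 →hi
  mid=-1.77709 |R|=0.77709 →hi
  mid=-2.04735 |R|=1.04735 →lo
  mid=-1.91222 |R|=0.91222 →hi
  mid=-1.97978 |R|=0.97978 →hi
  mid=-2.01357 |R|=1.01357 →lo
  mid=-1.99668 |R|=0.99668 →hi
  ...
  [-2.00011,-1.99998] ⇒ x*=-2.0000
So |R|<1 on (-2.0000, 0).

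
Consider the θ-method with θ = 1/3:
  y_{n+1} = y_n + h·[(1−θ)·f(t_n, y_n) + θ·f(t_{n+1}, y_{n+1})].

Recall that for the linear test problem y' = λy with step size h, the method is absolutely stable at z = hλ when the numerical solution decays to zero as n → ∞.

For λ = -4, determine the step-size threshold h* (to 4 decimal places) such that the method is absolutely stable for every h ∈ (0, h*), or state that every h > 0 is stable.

Test eqn y'=λy, z=hλ:
  y_{n+1} = y_n + z·[2/3·y_n + 1/3·y_{n+1}] ⇒ (1 − 1/3z)y_{n+1} = (1 + 2/3z)y_n
  R(z) = (1 + 2/3z)/(1 − 1/3z).

Boundary: |R(x)|=1, x<0.
x=-1.63: |R|=0.0562
R=−1: 1+2/3x = −1+1/3x ⇒ -1/3x=2 ⇒ x=2/(-1/3)=-6.0000
Confirm numerically:
  x=-5.578: |R|=0.95080 <1
  x=-4.902: |R|=0.86105 <1
  x=-4.814: |R|=0.84822 <1
  x=-6.502: |R|=1.05283 >1
  x=-6.279: |R|=1.03007 >1
  x=-6.027: |R|=1.00299 >1
Stable set (-6.0000, 0).

(-6.0000,0); λ=-4 ⇒ h* = (6)/4 = 1.5000.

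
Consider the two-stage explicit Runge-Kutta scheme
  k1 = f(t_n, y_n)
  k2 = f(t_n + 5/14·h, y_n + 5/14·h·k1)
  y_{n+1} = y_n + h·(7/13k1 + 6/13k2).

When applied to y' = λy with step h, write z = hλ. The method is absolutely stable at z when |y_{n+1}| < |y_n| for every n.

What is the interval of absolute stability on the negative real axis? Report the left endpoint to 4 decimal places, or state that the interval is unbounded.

Test eqn y'=λy, z=hλ:
  k1=λy_n ⇒ h·k1=z·y_n;  k2=λ(1+5/14z)y_n ⇒ h·k2=z(1+5/14z)y_n
  y_{n+1}/y_n = 1 + 7/13z + 6/13z(1+5/14z) = 1 + z + 15/91z²
  ⇒ R(z) = 1 + z + 15/91z².

Need |R(x)|<1, x<0.
x=-0.86: |R|=0.2619
R=1: x+15/91x²=0 ⇒ x=−91/15=-6.0667; min R=1−1/(4·15/91)=-0.5167>−1
Confirm numerically:
  x=-4.670: |R|=0.07513 <1
  x=-4.390: |R|=0.21328 <1
  x=-3.081: |R|=0.51629 <1
  x=-6.515: |R|=1.48147 >1
  x=-6.463: |R|=1.42223 >1
Interval (-6.0667, 0).

z∈(-6.0667,0).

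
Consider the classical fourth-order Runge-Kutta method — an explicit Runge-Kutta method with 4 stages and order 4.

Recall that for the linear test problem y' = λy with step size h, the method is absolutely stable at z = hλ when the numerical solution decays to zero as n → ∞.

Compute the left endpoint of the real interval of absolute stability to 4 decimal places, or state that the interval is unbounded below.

left endpoint -2.7853.

On y'=λy, z=hλ:
  order 4, 4-stage ⇒ R(z)=1+z+z^2/2+z^3/6+z^4/24
  (e.g. R(-1.01)=0.37169, |R|=0.37169)

Boundary: |R(x)|=1, x<0.
x=-1.01: |R|=0.3717
|R(-3.02)|=1.4155 |R(-2.49)|=0.6387 |R(-1.6)|=0.2704
Bisect:
  x_lo=-3.5544 |R|=2.9288  x_hi=-0.1209 |R|=0.8862
  mid=-1.83764 |R|=0.29171 →hi
  mid=-2.69603 |R|=0.87355 →hi
  mid=-3.12522 |R|=1.64571 →lo
  mid=-2.91063 |R|=1.20600 →lo
  mid=-2.80333 |R|=1.02753 →lo
  mid=-2.74968 |R|=0.94762 →hi
  mid=-2.77650 |R|=0.98683 →hi
  ...
  [-2.78530,-2.78509] ⇒ x*=-2.7853
Stable set (-2.7853, 0).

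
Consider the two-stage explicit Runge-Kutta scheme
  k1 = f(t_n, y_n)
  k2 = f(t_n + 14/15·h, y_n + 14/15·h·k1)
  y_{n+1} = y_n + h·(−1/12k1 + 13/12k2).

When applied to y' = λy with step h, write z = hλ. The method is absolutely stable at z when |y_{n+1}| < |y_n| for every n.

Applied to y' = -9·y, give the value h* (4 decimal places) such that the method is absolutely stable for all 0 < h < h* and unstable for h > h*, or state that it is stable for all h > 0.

(-0.9890,0); λ=-9 ⇒ h* = (90/91)/9 = 0.1099.

On y'=λy, z=hλ:
  k1=λy_n ⇒ h·k1=z·y_n;  k2=λ(1+14/15z)y_n ⇒ h·k2=z(1+14/15z)y_n
  y_{n+1}/y_n = 1 − 1/12z + 13/12z(1+14/15z) = 1 + z + 91/90z²
  ⇒ R(z) = 1 + z + 91/90z².

Solve |R(x)|<1 on ℝ⁻.
x=-0.83: |R|=0.8666
R=1: x+91/90x²=0 ⇒ x=−90/91=-0.9890; min R=1−1/(4·91/90)=0.7527>−1
Confirm numerically:
  x=-0.965: |R|=0.97657 <1
  x=-0.828: |R|=0.86520 <1
  x=-0.806: |R|=0.85085 <1
  x=-0.618: |R|=0.76817 <1
  x=-1.572: |R|=1.92664 >1
  x=-1.220: |R|=1.28494 >1
Interval (-0.9890, 0).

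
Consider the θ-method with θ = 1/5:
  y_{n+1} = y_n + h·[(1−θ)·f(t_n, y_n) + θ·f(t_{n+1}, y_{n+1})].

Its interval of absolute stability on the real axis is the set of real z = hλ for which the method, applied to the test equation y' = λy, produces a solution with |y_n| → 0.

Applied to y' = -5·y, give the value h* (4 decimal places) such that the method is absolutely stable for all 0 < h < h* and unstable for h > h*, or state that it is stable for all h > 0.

Test eqn y'=λy, z=hλ:
  y_{n+1} = y_n + z·[4/5·y_n + 1/5·y_{n+1}] ⇒ (1 − 1/5z)y_{n+1} = (1 + 4/5z)y_n
  Hence R(z) = (1 + 4/5z)/(1 − 1/5z).

Boundary: |R(x)|=1, x<0.
x=-1.57: |R|=0.1948
R=−1: 1+4/5x = −1+1/5x ⇒ -3/5x=2 ⇒ x=2/(-3/5)=-3.3333
Confirm numerically:
  x=-3.121: |R|=0.92156 <1
  x=-2.971: |R|=0.86363 <1
  x=-2.243: |R|=0.54839 <1
  x=-1.604: |R|=0.21442 <1
  x=-3.909: |R|=1.19385 >1
  x=-3.736: |R|=1.13828 >1
  x=-3.499: |R|=1.05848 >1
So |R|<1 on (-3.3333, 0).

(-3.3333,0); λ=-5 ⇒ h* = (10/3)/5 = 0.6667.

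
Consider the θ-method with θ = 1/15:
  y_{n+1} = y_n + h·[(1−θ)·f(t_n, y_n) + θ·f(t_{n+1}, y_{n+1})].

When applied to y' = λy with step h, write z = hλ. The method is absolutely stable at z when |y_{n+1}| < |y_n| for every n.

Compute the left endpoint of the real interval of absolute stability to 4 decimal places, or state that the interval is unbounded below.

left endpoint -2.3077.

With y'=λy (z=hλ):
  y_{n+1} = y_n + z·[14/15·y_n + 1/15·y_{n+1}] ⇒ (1 − 1/15z)y_{n+1} = (1 + 14/15z)y_n
  ⇒ R(z) = (1 + 14/15z)/(1 − 1/15z).

Need |R(x)|<1, x<0.
x=-0.96: |R|=0.0977
R=−1: 1+14/15x = −1+1/15x ⇒ -13/15x=2 ⇒ x=2/(-13/15)=-2.3077
Confirm numerically:
  x=-1.786: |R|=0.59597 <1
  x=-1.746: |R|=0.56396 <1
  x=-1.637: |R|=0.47593 <1
  x=-0.981: |R|=0.07922 <1
  x=-2.830: |R|=1.38082 >1
  x=-2.523: |R|=1.15973 >1
  x=-2.405: |R|=1.07268 >1
So |R|<1 on (-2.3077, 0).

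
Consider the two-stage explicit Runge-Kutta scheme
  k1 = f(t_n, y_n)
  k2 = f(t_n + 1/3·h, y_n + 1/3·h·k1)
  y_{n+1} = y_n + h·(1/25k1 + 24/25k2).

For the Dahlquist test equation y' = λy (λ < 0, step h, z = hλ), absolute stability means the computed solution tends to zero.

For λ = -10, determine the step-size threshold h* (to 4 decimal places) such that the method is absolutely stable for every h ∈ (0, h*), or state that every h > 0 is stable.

(-3.1250,0); λ=-10 ⇒ h* = (25/8)/10 = 0.3125.

Test eqn y'=λy, z=hλ:
  k1=λy_n ⇒ h·k1=z·y_n;  k2=λ(1+1/3z)y_n ⇒ h·k2=z(1+1/3z)y_n
  y_{n+1}/y_n = 1 + 1/25z + 24/25z(1+1/3z) = 1 + z + 8/25z²
  ⇒ R(z) = 1 + z + 8/25z².

Need |R(x)|<1, x<0.
x=-0.97: |R|=0.3311
R=1: x+8/25x²=0 ⇒ x=−25/8=-3.1250; min R=1−1/(4·8/25)=0.2188>−1
Confirm numerically:
  x=-2.307: |R|=0.39612 <1
  x=-2.245: |R|=0.36781 <1
  x=-2.034: |R|=0.28989 <1
  x=-3.557: |R|=1.49172 >1
  x=-3.362: |R|=1.25497 >1
Interval (-3.1250, 0).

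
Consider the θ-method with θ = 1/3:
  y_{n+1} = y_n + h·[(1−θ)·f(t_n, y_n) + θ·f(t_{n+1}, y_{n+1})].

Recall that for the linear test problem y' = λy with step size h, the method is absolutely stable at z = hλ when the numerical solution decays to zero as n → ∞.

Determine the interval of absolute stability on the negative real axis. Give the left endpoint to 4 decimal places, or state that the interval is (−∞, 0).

Test eqn y'=λy, z=hλ:
  y_{n+1} = y_n + z·[2/3·y_n + 1/3·y_{n+1}] ⇒ (1 − 1/3z)y_{n+1} = (1 + 2/3z)y_n
  ⇒ R(z) = (1 + 2/3z)/(1 − 1/3z).

Find x<0 with |R(x)|<1.
x=-0.39: |R|=0.6549
R=−1: 1+2/3x = −1+1/3x ⇒ -1/3x=2 ⇒ x=2/(-1/3)=-6.0000
Confirm numerically:
  x=-5.638: |R|=0.95809 <1
  x=-3.955: |R|=0.70597 <1
  x=-2.927: |R|=0.48153 <1
  x=-6.356: |R|=1.03805 >1
  x=-6.325: |R|=1.03485 >1
  x=-6.263: |R|=1.02839 >1
Interval (-6.0000, 0).

(-6.0000, 0).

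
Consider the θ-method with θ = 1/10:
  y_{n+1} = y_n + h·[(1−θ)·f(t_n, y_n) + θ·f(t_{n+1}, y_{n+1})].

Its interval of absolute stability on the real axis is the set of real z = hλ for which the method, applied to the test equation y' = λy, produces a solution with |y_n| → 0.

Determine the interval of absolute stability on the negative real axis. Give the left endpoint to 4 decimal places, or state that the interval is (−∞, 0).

z∈(-2.5000,0).

On y'=λy, z=hλ:
  y_{n+1} = y_n + z·[9/10·y_n + 1/10·y_{n+1}] ⇒ (1 − 1/10z)y_{n+1} = (1 + 9/10z)y_n
  R(z) = (1 + 9/10z)/(1 − 1/10z).

Need |R(x)|<1, x<0.
x=-0.53: |R|=0.4967
R=−1: 1+9/10x = −1+1/10x ⇒ -4/5x=2 ⇒ x=2/(-4/5)=-2.5000
Confirm numerically:
  x=-1.569: |R|=0.35621 <1
  x=-1.548: |R|=0.34049 <1
  x=-1.465: |R|=0.27780 <1
  x=-2.950: |R|=1.27799 >1
  x=-2.850: |R|=1.21790 >1
So |R|<1 on (-2.5000, 0).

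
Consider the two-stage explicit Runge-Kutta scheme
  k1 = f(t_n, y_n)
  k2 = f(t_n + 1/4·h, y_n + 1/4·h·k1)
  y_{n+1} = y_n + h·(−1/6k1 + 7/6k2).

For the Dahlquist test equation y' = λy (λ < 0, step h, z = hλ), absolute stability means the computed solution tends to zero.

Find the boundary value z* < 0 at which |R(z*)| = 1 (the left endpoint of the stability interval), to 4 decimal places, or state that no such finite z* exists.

z* = -3.4286.

With y'=λy (z=hλ):
  k1=λy_n ⇒ h·k1=z·y_n;  k2=λ(1+1/4z)y_n ⇒ h·k2=z(1+1/4z)y_n
  y_{n+1}/y_n = 1 − 1/6z + 7/6z(1+1/4z) = 1 + z + 7/24z²
  R(z) = 1 + z + 7/24z².

Need |R(x)|<1, x<0.
x=-1.76: |R|=0.1435
R=1: x+7/24x²=0 ⇒ x=−24/7=-3.4286; min R=1−1/(4·7/24)=0.1429>−1
Confirm numerically:
  x=-3.148: |R|=0.74239 <1
  x=-3.053: |R|=0.66557 <1
  x=-2.146: |R|=0.19722 <1
  x=-1.821: |R|=0.14618 <1
  x=-3.912: |R|=1.55159 >1
  x=-3.760: |R|=1.36347 >1
  x=-3.521: |R|=1.09492 >1
So |R|<1 on (-3.4286, 0).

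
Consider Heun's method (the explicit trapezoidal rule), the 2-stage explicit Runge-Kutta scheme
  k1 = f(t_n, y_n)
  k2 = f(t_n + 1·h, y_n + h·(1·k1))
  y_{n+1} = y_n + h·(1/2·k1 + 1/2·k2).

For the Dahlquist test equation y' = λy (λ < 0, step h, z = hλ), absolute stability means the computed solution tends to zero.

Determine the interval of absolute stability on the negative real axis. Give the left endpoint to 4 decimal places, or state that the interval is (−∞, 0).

With y'=λy (z=hλ):
  order 2, 2-stage ⇒ R(z)=1+z+z^2/2
  (e.g. R(-0.51)=0.62005, |R|=0.62005)

Solve |R(x)|<1 on ℝ⁻.
x=-0.51: |R|=0.6200
|R(-2.13)|=1.1384 |R(-1.94)|=0.9418 |R(-0.99)|=0.5000
Bisect:
  x_lo=-2.8115 |R|=2.1407  x_hi=-0.1113 |R|=0.8949
  mid=-1.46136 |R|=0.60643 →hi
  mid=-2.13641 |R|=1.14571 →lo
  mid=-1.79889 |R|=0.81911 →hi
  mid=-1.96765 |R|=0.96817 →hi
  mid=-2.05203 |R|=1.05338 →lo
  mid=-2.00984 |R|=1.00989 →lo
  mid=-1.98874 |R|=0.98881 →hi
  mid=-1.99929 |R|=0.99929 →hi
  mid=-2.00456 |R|=1.00457 →lo
  ...
  [-2.00011,-1.99995] ⇒ x*=-2.0000
Stable set (-2.0000, 0).

z∈(-2.0000,0).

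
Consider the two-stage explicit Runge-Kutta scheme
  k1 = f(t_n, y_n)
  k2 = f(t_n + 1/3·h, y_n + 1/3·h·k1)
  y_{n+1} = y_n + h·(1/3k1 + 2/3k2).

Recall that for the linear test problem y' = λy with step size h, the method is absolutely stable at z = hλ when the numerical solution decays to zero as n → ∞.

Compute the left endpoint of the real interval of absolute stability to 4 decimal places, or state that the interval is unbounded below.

Set f=λy, z=hλ:
  k1=λy_n ⇒ h·k1=z·y_n;  k2=λ(1+1/3z)y_n ⇒ h·k2=z(1+1/3z)y_n
  y_{n+1}/y_n = 1 + 1/3z + 2/3z(1+1/3z) = 1 + z + 2/9z²
  Hence R(z) = 1 + z + 2/9z².

Solve |R(x)|<1 on ℝ⁻.
x=-1.09: |R|=0.1740
R=1: x+2/9x²=0 ⇒ x=−9/2=-4.5000; min R=1−1/(4·2/9)=-0.1250>−1
Confirm numerically:
  x=-3.416: |R|=0.17712 <1
  x=-3.290: |R|=0.11536 <1
  x=-2.367: |R|=0.12196 <1
  x=-4.838: |R|=1.36339 >1
  x=-4.775: |R|=1.29181 >1
  x=-4.536: |R|=1.03629 >1
Interval (-4.5000, 0).

left endpoint -4.5000.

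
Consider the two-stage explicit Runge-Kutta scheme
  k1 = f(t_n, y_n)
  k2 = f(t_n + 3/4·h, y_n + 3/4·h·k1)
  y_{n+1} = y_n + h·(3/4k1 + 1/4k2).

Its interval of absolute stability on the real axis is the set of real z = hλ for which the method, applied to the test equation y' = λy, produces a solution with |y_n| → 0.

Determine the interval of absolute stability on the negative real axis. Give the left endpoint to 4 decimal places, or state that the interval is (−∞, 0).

Set f=λy, z=hλ:
  k1=λy_n ⇒ h·k1=z·y_n;  k2=λ(1+3/4z)y_n ⇒ h·k2=z(1+3/4z)y_n
  y_{n+1}/y_n = 1 + 3/4z + 1/4z(1+3/4z) = 1 + z + 3/16z²
  Hence R(z) = 1 + z + 3/16z².

Need |R(x)|<1, x<0.
x=-1.42: |R|=0.0419
R=1: x+3/16x²=0 ⇒ x=−16/3=-5.3333; min R=1−1/(4·3/16)=-0.3333>−1
Confirm numerically:
  x=-5.102: |R|=0.77870 <1
  x=-3.646: |R|=0.15350 <1
  x=-2.613: |R|=0.33279 <1
  x=-2.498: |R|=0.32800 <1
  x=-5.734: |R|=1.43077 >1
  x=-5.393: |R|=1.06033 >1
Stable set (-5.3333, 0).

z∈(-5.3333,0).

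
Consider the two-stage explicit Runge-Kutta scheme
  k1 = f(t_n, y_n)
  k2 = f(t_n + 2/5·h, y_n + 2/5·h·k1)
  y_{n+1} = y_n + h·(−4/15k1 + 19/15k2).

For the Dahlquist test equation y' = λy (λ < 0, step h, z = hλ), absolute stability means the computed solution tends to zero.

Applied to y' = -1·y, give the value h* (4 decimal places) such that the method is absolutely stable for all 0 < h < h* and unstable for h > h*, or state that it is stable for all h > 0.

(-1.9737,0); λ=-1 ⇒ h* = (75/38)/1 = 1.9737.

With y'=λy (z=hλ):
  k1=λy_n ⇒ h·k1=z·y_n;  k2=λ(1+2/5z)y_n ⇒ h·k2=z(1+2/5z)y_n
  y_{n+1}/y_n = 1 − 4/15z + 19/15z(1+2/5z) = 1 + z + 38/75z²
  ⇒ R(z) = 1 + z + 38/75z².

Boundary: |R(x)|=1, x<0.
x=-1.57: |R|=0.6789
R=1: x+38/75x²=0 ⇒ x=−75/38=-1.9737; min R=1−1/(4·38/75)=0.5066>−1
Confirm numerically:
  x=-1.727: |R|=0.78415 <1
  x=-1.458: |R|=0.61905 <1
  x=-0.962: |R|=0.50689 <1
  x=-2.098: |R|=1.13215 >1
  x=-2.095: |R|=1.12877 >1
Stable set (-1.9737, 0).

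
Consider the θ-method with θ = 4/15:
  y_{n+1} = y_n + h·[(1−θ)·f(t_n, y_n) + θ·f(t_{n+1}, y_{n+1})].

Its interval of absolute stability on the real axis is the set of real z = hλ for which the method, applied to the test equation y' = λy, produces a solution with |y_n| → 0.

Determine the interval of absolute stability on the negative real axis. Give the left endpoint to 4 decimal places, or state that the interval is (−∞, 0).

z∈(-4.2857,0).

Test eqn y'=λy, z=hλ:
  y_{n+1} = y_n + z·[11/15·y_n + 4/15·y_{n+1}] ⇒ (1 − 4/15z)y_{n+1} = (1 + 11/15z)y_n
  R(z) = (1 + 11/15z)/(1 − 4/15z).

Find x<0 with |R(x)|<1.
x=-0.78: |R|=0.3543
R=−1: 1+11/15x = −1+4/15x ⇒ -7/15x=2 ⇒ x=2/(-7/15)=-4.2857
Confirm numerically:
  x=-4.120: |R|=0.96315 <1
  x=-3.485: |R|=0.80632 <1
  x=-3.381: |R|=0.77798 <1
  x=-4.754: |R|=1.09637 >1
  x=-4.377: |R|=1.01966 >1
Stable set (-4.2857, 0).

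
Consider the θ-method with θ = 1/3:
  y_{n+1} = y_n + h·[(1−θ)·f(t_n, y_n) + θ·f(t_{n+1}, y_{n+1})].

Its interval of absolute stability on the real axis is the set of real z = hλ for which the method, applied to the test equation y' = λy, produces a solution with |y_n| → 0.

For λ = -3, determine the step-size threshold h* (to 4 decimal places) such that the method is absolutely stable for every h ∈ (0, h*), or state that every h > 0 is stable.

(-6.0000,0); λ=-3 ⇒ h* = (6)/3 = 2.0000.

Test eqn y'=λy, z=hλ:
  y_{n+1} = y_n + z·[2/3·y_n + 1/3·y_{n+1}] ⇒ (1 − 1/3z)y_{n+1} = (1 + 2/3z)y_n
  R(z) = (1 + 2/3z)/(1 − 1/3z).

Find x<0 with |R(x)|<1.
x=-0.43: |R|=0.6239
R=−1: 1+2/3x = −1+1/3x ⇒ -1/3x=2 ⇒ x=2/(-1/3)=-6.0000
Confirm numerically:
  x=-4.936: |R|=0.86593 <1
  x=-4.148: |R|=0.74091 <1
  x=-3.971: |R|=0.70894 <1
  x=-3.574: |R|=0.63097 <1
  x=-6.581: |R|=1.06064 >1
  x=-6.459: |R|=1.04853 >1
So |R|<1 on (-6.0000, 0).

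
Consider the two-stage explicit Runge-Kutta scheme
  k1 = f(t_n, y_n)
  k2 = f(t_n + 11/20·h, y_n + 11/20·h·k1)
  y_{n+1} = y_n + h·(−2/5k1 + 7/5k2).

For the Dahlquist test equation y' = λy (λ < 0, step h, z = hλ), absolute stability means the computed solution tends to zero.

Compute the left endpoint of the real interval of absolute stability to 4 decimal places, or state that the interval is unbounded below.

With y'=λy (z=hλ):
  k1=λy_n ⇒ h·k1=z·y_n;  k2=λ(1+11/20z)y_n ⇒ h·k2=z(1+11/20z)y_n
  y_{n+1}/y_n = 1 − 2/5z + 7/5z(1+11/20z) = 1 + z + 77/100z²
  so R(z) = 1 + z + 77/100z².

Need |R(x)|<1, x<0.
x=-0.31: |R|=0.7640
R=1: x+77/100x²=0 ⇒ x=−100/77=-1.2987; min R=1−1/(4·77/100)=0.6753>−1
Confirm numerically:
  x=-1.046: |R|=0.79647 <1
  x=-1.016: |R|=0.77884 <1
  x=-0.611: |R|=0.67646 <1
  x=-1.791: |R|=1.67891 >1
  x=-1.763: |R|=1.63029 >1
  x=-1.629: |R|=1.41430 >1
Interval (-1.2987, 0).

z* = -1.2987.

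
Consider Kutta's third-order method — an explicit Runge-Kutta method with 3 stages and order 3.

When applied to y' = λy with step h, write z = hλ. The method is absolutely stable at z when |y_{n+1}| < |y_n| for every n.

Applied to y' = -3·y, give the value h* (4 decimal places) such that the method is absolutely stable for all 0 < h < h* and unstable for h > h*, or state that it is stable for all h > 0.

Set f=λy, z=hλ:
  order 3, 3-stage ⇒ R(z)=1+z+z^2/2+z^3/6
  (e.g. R(-0.83)=0.41915, |R|=0.41915)

Need |R(x)|<1, x<0.
x=-0.83: |R|=0.4192
|R(-2.06)|=0.3952 |R(-1.63)|=0.0233 |R(-1.33)|=0.1623
Bisect:
  x_lo=-3.3000 |R|=2.8444  x_hi=-0.3060 |R|=0.7361
  mid=-1.80297 |R|=0.15444 →hi
  mid=-2.55146 |R|=1.06481 →lo
  mid=-2.17722 |R|=0.52718 →hi
  mid=-2.36434 |R|=0.77211 →hi
  mid=-2.45790 |R|=0.91208 →hi
  mid=-2.50468 |R|=0.98679 →hi
  mid=-2.52807 |R|=1.02538 →lo
  mid=-2.51638 |R|=1.00598 →lo
  mid=-2.51053 |R|=0.99636 →hi
  ...
  [-2.51291,-2.51272] ⇒ x*=-2.5127
Stable set (-2.5127, 0).

(-2.5127,0); λ=-3 ⇒ h* = 0.8376.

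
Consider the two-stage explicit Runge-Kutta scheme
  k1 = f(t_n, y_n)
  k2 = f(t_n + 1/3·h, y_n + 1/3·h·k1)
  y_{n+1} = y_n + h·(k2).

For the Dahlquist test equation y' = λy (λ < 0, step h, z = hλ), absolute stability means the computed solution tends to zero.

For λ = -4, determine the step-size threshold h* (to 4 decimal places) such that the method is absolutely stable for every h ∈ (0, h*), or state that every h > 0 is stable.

Set f=λy, z=hλ:
  k1=λy_n ⇒ h·k1=z·y_n;  k2=λ(1+1/3z)y_n ⇒ h·k2=z(1+1/3z)y_n
  y_{n+1}/y_n = 1 + z(1+1/3z) = 1 + z + 1/3z²
  Hence R(z) = 1 + z + 1/3z².

Boundary: |R(x)|=1, x<0.
x=-1.38: |R|=0.2548
R=1: x+1/3x²=0 ⇒ x=−3=-3.0000; min R=1−1/(4·1/3)=0.2500>−1
Confirm numerically:
  x=-2.795: |R|=0.80901 <1
  x=-2.386: |R|=0.51167 <1
  x=-2.055: |R|=0.35268 <1
  x=-1.886: |R|=0.29967 <1
  x=-3.206: |R|=1.22015 >1
  x=-3.119: |R|=1.12372 >1
Interval (-3.0000, 0).

(-3.0000,0); λ=-4 ⇒ h* = (3)/4 = 0.7500.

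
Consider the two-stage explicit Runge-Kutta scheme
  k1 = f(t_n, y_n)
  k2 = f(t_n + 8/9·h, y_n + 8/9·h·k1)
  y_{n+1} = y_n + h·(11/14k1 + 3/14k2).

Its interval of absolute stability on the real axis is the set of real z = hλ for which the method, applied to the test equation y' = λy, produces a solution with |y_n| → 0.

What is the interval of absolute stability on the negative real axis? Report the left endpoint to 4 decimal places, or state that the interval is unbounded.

On y'=λy, z=hλ:
  k1=λy_n ⇒ h·k1=z·y_n;  k2=λ(1+8/9z)y_n ⇒ h·k2=z(1+8/9z)y_n
  y_{n+1}/y_n = 1 + 11/14z + 3/14z(1+8/9z) = 1 + z + 4/21z²
  ⇒ R(z) = 1 + z + 4/21z².

Need |R(x)|<1, x<0.
x=-1.59: |R|=0.1085
R=1: x+4/21x²=0 ⇒ x=−21/4=-5.2500; min R=1−1/(4·4/21)=-0.3125>−1
Confirm numerically:
  x=-2.654: |R|=0.31234 <1
  x=-2.621: |R|=0.31250 <1
  x=-2.311: |R|=0.29372 <1
  x=-5.523: |R|=1.28720 >1
  x=-5.364: |R|=1.11648 >1
So |R|<1 on (-5.2500, 0).

z∈(-5.2500,0).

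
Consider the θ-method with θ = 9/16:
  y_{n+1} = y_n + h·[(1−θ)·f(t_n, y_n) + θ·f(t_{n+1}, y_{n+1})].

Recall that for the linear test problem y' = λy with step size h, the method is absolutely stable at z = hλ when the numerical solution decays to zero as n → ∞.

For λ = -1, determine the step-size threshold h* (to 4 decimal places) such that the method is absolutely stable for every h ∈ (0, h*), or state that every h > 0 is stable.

With y'=λy (z=hλ):
  y_{n+1} = y_n + z·[7/16·y_n + 9/16·y_{n+1}] ⇒ (1 − 9/16z)y_{n+1} = (1 + 7/16z)y_n
  Hence R(z) = (1 + 7/16z)/(1 − 9/16z).

Solve |R(x)|<1 on ℝ⁻.
x=-0.86: |R|=0.4204
x=-2: |R|=0.0588
x=-10: |R|=0.5094
x=-100: |R|=0.7467
θ=9/16≥1/2 ⇒ |1+7/16x|<|1−9/16x| ∀x<0 ⇒ stable on all of ℝ⁻.

interval (−∞, 0). Any h>0 works for λ=-1.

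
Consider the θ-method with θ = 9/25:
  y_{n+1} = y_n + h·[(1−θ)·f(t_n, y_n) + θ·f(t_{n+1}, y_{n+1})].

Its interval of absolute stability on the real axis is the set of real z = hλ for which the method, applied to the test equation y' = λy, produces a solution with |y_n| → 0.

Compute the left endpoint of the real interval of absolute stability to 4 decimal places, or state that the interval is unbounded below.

z* = -7.1429.

With y'=λy (z=hλ):
  y_{n+1} = y_n + z·[16/25·y_n + 9/25·y_{n+1}] ⇒ (1 − 9/25z)y_{n+1} = (1 + 16/25z)y_n
  so R(z) = (1 + 16/25z)/(1 − 9/25z).

Find x<0 with |R(x)|<1.
x=-1.09: |R|=0.2172
R=−1: 1+16/25x = −1+9/25x ⇒ -7/25x=2 ⇒ x=2/(-7/25)=-7.1429
Confirm numerically:
  x=-7.038: |R|=0.99169 <1
  x=-4.413: |R|=0.70473 <1
  x=-4.126: |R|=0.66012 <1
  x=-2.975: |R|=0.43650 <1
  x=-7.382: |R|=1.01831 >1
  x=-7.278: |R|=1.01045 >1
Stable set (-7.1429, 0).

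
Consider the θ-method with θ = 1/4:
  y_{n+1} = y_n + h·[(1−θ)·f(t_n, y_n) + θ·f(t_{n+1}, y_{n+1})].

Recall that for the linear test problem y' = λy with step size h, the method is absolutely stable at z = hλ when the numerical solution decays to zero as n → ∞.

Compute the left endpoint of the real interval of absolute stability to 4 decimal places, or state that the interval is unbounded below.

left endpoint -4.0000.

With y'=λy (z=hλ):
  y_{n+1} = y_n + z·[3/4·y_n + 1/4·y_{n+1}] ⇒ (1 − 1/4z)y_{n+1} = (1 + 3/4z)y_n
  ⇒ R(z) = (1 + 3/4z)/(1 − 1/4z).

Find x<0 with |R(x)|<1.
x=-0.79: |R|=0.3403
R=−1: 1+3/4x = −1+1/4x ⇒ -1/2x=2 ⇒ x=2/(-1/2)=-4.0000
Confirm numerically:
  x=-3.554: |R|=0.88192 <1
  x=-3.521: |R|=0.87262 <1
  x=-2.200: |R|=0.41935 <1
  x=-4.445: |R|=1.10539 >1
  x=-4.358: |R|=1.08567 >1
  x=-4.322: |R|=1.07739 >1
Stable set (-4.0000, 0).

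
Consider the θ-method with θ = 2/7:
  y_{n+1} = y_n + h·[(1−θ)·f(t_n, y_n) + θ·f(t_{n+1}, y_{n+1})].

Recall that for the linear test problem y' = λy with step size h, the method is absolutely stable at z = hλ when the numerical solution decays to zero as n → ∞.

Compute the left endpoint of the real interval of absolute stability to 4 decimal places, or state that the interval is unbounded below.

On y'=λy, z=hλ:
  y_{n+1} = y_n + z·[5/7·y_n + 2/7·y_{n+1}] ⇒ (1 − 2/7z)y_{n+1} = (1 + 5/7z)y_n
  Hence R(z) = (1 + 5/7z)/(1 − 2/7z).

Boundary: |R(x)|=1, x<0.
x=-1.09: |R|=0.1688
R=−1: 1+5/7x = −1+2/7x ⇒ -3/7x=2 ⇒ x=2/(-3/7)=-4.6667
Confirm numerically:
  x=-3.244: |R|=0.68357 <1
  x=-2.681: |R|=0.51812 <1
  x=-2.110: |R|=0.31640 <1
  x=-4.893: |R|=1.04045 >1
  x=-4.799: |R|=1.02392 >1
  x=-4.692: |R|=1.00464 >1
Stable set (-4.6667, 0).

z* = -4.6667.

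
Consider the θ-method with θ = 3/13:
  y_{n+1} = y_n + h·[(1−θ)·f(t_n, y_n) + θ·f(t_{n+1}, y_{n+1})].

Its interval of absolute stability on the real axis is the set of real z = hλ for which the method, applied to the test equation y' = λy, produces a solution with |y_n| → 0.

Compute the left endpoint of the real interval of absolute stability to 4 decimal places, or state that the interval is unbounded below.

On y'=λy, z=hλ:
  y_{n+1} = y_n + z·[10/13·y_n + 3/13·y_{n+1}] ⇒ (1 − 3/13z)y_{n+1} = (1 + 10/13z)y_n
  so R(z) = (1 + 10/13z)/(1 − 3/13z).

Boundary: |R(x)|=1, x<0.
x=-0.5: |R|=0.5517
R=−1: 1+10/13x = −1+3/13x ⇒ -7/13x=2 ⇒ x=2/(-7/13)=-3.7143
Confirm numerically:
  x=-3.600: |R|=0.96639 <1
  x=-3.212: |R|=0.84467 <1
  x=-2.964: |R|=0.76010 <1
  x=-1.721: |R|=0.23179 <1
  x=-4.304: |R|=1.15931 >1
  x=-4.248: |R|=1.14512 >1
  x=-4.187: |R|=1.12946 >1
Stable set (-3.7143, 0).

left endpoint -3.7143.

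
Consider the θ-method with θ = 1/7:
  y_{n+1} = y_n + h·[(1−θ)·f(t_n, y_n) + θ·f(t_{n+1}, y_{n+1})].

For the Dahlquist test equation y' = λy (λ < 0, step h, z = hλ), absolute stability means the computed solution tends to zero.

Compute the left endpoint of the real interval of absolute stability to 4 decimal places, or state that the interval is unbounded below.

Set f=λy, z=hλ:
  y_{n+1} = y_n + z·[6/7·y_n + 1/7·y_{n+1}] ⇒ (1 − 1/7z)y_{n+1} = (1 + 6/7z)y_n
  ⇒ R(z) = (1 + 6/7z)/(1 − 1/7z).

Need |R(x)|<1, x<0.
x=-0.86: |R|=0.2341
R=−1: 1+6/7x = −1+1/7x ⇒ -5/7x=2 ⇒ x=2/(-5/7)=-2.8000
Confirm numerically:
  x=-2.755: |R|=0.97693 <1
  x=-2.327: |R|=0.74644 <1
  x=-2.325: |R|=0.74531 <1
  x=-1.759: |R|=0.40575 <1
  x=-3.250: |R|=1.21951 >1
  x=-3.210: |R|=1.20078 >1
  x=-2.888: |R|=1.04450 >1
Stable set (-2.8000, 0).

z* = -2.8000.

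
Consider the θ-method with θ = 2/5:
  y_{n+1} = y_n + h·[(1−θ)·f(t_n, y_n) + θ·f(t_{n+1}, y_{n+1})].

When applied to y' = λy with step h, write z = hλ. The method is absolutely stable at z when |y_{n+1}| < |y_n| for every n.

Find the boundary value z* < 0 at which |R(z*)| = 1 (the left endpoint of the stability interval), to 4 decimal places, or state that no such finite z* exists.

On y'=λy, z=hλ:
  y_{n+1} = y_n + z·[3/5·y_n + 2/5·y_{n+1}] ⇒ (1 − 2/5z)y_{n+1} = (1 + 3/5z)y_n
  R(z) = (1 + 3/5z)/(1 − 2/5z).

Find x<0 with |R(x)|<1.
x=-1.18: |R|=0.1984
R=−1: 1+3/5x = −1+2/5x ⇒ -1/5x=2 ⇒ x=2/(-1/5)=-10.0000
Confirm numerically:
  x=-7.548: |R|=0.87799 <1
  x=-5.090: |R|=0.67655 <1
  x=-4.597: |R|=0.61935 <1
  x=-4.031: |R|=0.54303 <1
  x=-10.331: |R|=1.01290 >1
  x=-10.140: |R|=1.00554 >1
  x=-10.053: |R|=1.00211 >1
So |R|<1 on (-10.0000, 0).

left endpoint -10.0000.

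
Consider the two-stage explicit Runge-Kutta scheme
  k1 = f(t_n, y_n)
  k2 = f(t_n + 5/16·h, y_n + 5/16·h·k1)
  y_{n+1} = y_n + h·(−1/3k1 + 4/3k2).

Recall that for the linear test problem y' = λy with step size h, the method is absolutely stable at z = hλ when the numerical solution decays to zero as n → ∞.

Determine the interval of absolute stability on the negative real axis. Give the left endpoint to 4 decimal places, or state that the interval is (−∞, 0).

On y'=λy, z=hλ:
  k1=λy_n ⇒ h·k1=z·y_n;  k2=λ(1+5/16z)y_n ⇒ h·k2=z(1+5/16z)y_n
  y_{n+1}/y_n = 1 − 1/3z + 4/3z(1+5/16z) = 1 + z + 5/12z²
  R(z) = 1 + z + 5/12z².

Find x<0 with |R(x)|<1.
x=-0.38: |R|=0.6802
R=1: x+5/12x²=0 ⇒ x=−12/5=-2.4000; min R=1−1/(4·5/12)=0.4000>−1
Confirm numerically:
  x=-1.666: |R|=0.49048 <1
  x=-1.306: |R|=0.40468 <1
  x=-1.289: |R|=0.40330 <1
  x=-1.240: |R|=0.40067 <1
  x=-2.900: |R|=1.60417 >1
  x=-2.558: |R|=1.16840 >1
  x=-2.428: |R|=1.02833 >1
Interval (-2.4000, 0).

z∈(-2.4000,0).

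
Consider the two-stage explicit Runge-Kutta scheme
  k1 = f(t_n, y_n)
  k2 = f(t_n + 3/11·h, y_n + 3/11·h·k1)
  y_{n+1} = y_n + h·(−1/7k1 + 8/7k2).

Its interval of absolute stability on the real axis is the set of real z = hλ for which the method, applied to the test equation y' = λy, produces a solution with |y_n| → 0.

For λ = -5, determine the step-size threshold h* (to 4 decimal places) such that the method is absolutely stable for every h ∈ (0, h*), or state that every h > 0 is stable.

(-3.2083,0); λ=-5 ⇒ h* = (77/24)/5 = 0.6417.

With y'=λy (z=hλ):
  k1=λy_n ⇒ h·k1=z·y_n;  k2=λ(1+3/11z)y_n ⇒ h·k2=z(1+3/11z)y_n
  y_{n+1}/y_n = 1 − 1/7z + 8/7z(1+3/11z) = 1 + z + 24/77z²
  ⇒ R(z) = 1 + z + 24/77z².

Find x<0 with |R(x)|<1.
x=-1.45: |R|=0.2053
R=1: x+24/77x²=0 ⇒ x=−77/24=-3.2083; min R=1−1/(4·24/77)=0.1979>−1
Confirm numerically:
  x=-2.669: |R|=0.55133 <1
  x=-1.368: |R|=0.21530 <1
  x=-1.360: |R|=0.21650 <1
  x=-3.599: |R|=1.43824 >1
  x=-3.309: |R|=1.10383 >1
  x=-3.255: |R|=1.04735 >1
So |R|<1 on (-3.2083, 0).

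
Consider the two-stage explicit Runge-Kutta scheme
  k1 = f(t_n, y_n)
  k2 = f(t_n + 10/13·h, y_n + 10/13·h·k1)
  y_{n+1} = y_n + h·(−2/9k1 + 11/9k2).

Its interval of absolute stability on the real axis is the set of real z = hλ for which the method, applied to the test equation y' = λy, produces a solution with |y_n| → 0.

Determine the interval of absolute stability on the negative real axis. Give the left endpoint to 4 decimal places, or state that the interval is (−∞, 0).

z∈(-1.0636,0).

With y'=λy (z=hλ):
  k1=λy_n ⇒ h·k1=z·y_n;  k2=λ(1+10/13z)y_n ⇒ h·k2=z(1+10/13z)y_n
  y_{n+1}/y_n = 1 − 2/9z + 11/9z(1+10/13z) = 1 + z + 110/117z²
  ⇒ R(z) = 1 + z + 110/117z².

Need |R(x)|<1, x<0.
x=-1.3: |R|=1.2889
R=1: x+110/117x²=0 ⇒ x=−117/110=-1.0636; min R=1−1/(4·110/117)=0.7341>−1
Confirm numerically:
  x=-0.996: |R|=0.93666 <1
  x=-0.835: |R|=0.82051 <1
  x=-0.535: |R|=0.73410 <1
  x=-0.488: |R|=0.73590 <1
  x=-1.663: |R|=1.93711 >1
  x=-1.283: |R|=1.26461 >1
Stable set (-1.0636, 0).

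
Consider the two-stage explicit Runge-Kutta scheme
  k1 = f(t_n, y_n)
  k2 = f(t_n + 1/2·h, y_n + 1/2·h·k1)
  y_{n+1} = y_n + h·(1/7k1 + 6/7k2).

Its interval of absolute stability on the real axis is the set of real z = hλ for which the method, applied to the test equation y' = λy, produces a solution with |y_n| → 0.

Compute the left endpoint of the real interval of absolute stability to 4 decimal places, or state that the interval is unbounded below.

z* = -2.3333.

Set f=λy, z=hλ:
  k1=λy_n ⇒ h·k1=z·y_n;  k2=λ(1+1/2z)y_n ⇒ h·k2=z(1+1/2z)y_n
  y_{n+1}/y_n = 1 + 1/7z + 6/7z(1+1/2z) = 1 + z + 3/7z²
  so R(z) = 1 + z + 3/7z².

Boundary: |R(x)|=1, x<0.
x=-1.5: |R|=0.4643
R=1: x+3/7x²=0 ⇒ x=−7/3=-2.3333; min R=1−1/(4·3/7)=0.4167>−1
Confirm numerically:
  x=-1.421: |R|=0.44439 <1
  x=-1.356: |R|=0.43203 <1
  x=-1.162: |R|=0.41668 <1
  x=-2.625: |R|=1.32812 >1
  x=-2.482: |R|=1.15814 >1
  x=-2.442: |R|=1.11373 >1
So |R|<1 on (-2.3333, 0).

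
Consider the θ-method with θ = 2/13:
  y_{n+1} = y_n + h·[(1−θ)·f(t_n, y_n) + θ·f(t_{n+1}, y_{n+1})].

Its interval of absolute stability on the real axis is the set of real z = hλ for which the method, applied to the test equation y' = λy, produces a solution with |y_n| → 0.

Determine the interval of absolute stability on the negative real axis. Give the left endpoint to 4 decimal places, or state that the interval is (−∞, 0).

With y'=λy (z=hλ):
  y_{n+1} = y_n + z·[11/13·y_n + 2/13·y_{n+1}] ⇒ (1 − 2/13z)y_{n+1} = (1 + 11/13z)y_n
  Hence R(z) = (1 + 11/13z)/(1 − 2/13z).

Find x<0 with |R(x)|<1.
x=-0.69: |R|=0.3762
R=−1: 1+11/13x = −1+2/13x ⇒ -9/13x=2 ⇒ x=2/(-9/13)=-2.8889
Confirm numerically:
  x=-2.083: |R|=0.57748 <1
  x=-1.496: |R|=0.21611 <1
  x=-1.162: |R|=0.01423 <1
  x=-3.175: |R|=1.13307 >1
  x=-2.974: |R|=1.04043 >1
So |R|<1 on (-2.8889, 0).

z∈(-2.8889,0).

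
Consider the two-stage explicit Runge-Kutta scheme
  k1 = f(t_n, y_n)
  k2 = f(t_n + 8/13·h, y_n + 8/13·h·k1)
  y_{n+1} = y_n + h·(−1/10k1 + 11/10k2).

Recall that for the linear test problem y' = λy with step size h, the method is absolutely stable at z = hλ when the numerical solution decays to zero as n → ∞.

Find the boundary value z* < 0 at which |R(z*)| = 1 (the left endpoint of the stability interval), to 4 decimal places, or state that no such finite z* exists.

z* = -1.4773.

Set f=λy, z=hλ:
  k1=λy_n ⇒ h·k1=z·y_n;  k2=λ(1+8/13z)y_n ⇒ h·k2=z(1+8/13z)y_n
  y_{n+1}/y_n = 1 − 1/10z + 11/10z(1+8/13z) = 1 + z + 44/65z²
  Hence R(z) = 1 + z + 44/65z².

Find x<0 with |R(x)|<1.
x=-1.3: |R|=0.8440
R=1: x+44/65x²=0 ⇒ x=−65/44=-1.4773; min R=1−1/(4·44/65)=0.6307>−1
Confirm numerically:
  x=-1.429: |R|=0.95330 <1
  x=-1.258: |R|=0.81327 <1
  x=-0.758: |R|=0.63094 <1
  x=-0.606: |R|=0.64259 <1
  x=-1.913: |R|=1.56425 >1
  x=-1.595: |R|=1.12711 >1
So |R|<1 on (-1.4773, 0).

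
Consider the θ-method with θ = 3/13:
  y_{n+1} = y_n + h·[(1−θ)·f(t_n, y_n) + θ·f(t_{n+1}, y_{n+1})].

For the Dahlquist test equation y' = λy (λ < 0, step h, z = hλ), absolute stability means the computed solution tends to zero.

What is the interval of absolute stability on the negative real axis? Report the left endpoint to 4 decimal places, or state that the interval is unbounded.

(-3.7143, 0).

Set f=λy, z=hλ:
  y_{n+1} = y_n + z·[10/13·y_n + 3/13·y_{n+1}] ⇒ (1 − 3/13z)y_{n+1} = (1 + 10/13z)y_n
  so R(z) = (1 + 10/13z)/(1 − 3/13z).

Need |R(x)|<1, x<0.
x=-0.53: |R|=0.5278
R=−1: 1+10/13x = −1+3/13x ⇒ -7/13x=2 ⇒ x=2/(-7/13)=-3.7143
Confirm numerically:
  x=-2.790: |R|=0.69724 <1
  x=-1.878: |R|=0.31019 <1
  x=-1.494: |R|=0.11097 <1
  x=-3.933: |R|=1.06174 >1
  x=-3.909: |R|=1.05512 >1
  x=-3.745: |R|=1.00887 >1
Stable set (-3.7143, 0).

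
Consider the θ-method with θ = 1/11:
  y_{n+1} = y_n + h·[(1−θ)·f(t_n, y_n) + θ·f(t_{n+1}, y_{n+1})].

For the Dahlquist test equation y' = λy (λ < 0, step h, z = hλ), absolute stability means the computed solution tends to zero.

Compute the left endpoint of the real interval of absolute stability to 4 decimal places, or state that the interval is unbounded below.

With y'=λy (z=hλ):
  y_{n+1} = y_n + z·[10/11·y_n + 1/11·y_{n+1}] ⇒ (1 − 1/11z)y_{n+1} = (1 + 10/11z)y_n
  so R(z) = (1 + 10/11z)/(1 − 1/11z).

Find x<0 with |R(x)|<1.
x=-0.96: |R|=0.1171
R=−1: 1+10/11x = −1+1/11x ⇒ -9/11x=2 ⇒ x=2/(-9/11)=-2.4444
Confirm numerically:
  x=-2.273: |R|=0.88375 <1
  x=-2.011: |R|=0.70018 <1
  x=-1.762: |R|=0.51873 <1
  x=-1.616: |R|=0.40900 <1
  x=-2.833: |R|=1.25280 >1
  x=-2.745: |R|=1.19680 >1
Stable set (-2.4444, 0).

left endpoint -2.4444.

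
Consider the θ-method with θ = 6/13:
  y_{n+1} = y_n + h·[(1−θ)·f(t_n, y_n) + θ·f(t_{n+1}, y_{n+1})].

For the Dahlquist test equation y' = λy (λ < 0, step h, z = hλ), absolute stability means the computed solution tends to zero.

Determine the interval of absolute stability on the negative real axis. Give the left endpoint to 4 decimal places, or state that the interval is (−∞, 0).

z∈(-26.0000,0).

On y'=λy, z=hλ:
  y_{n+1} = y_n + z·[7/13·y_n + 6/13·y_{n+1}] ⇒ (1 − 6/13z)y_{n+1} = (1 + 7/13z)y_n
  Hence R(z) = (1 + 7/13z)/(1 − 6/13z).

Need |R(x)|<1, x<0.
x=-0.64: |R|=0.5059
R=−1: 1+7/13x = −1+6/13x ⇒ -1/13x=2 ⇒ x=2/(-1/13)=-26.0000
Confirm numerically:
  x=-24.387: |R|=0.98988 <1
  x=-23.459: |R|=0.98347 <1
  x=-13.909: |R|=0.87464 <1
  x=-26.447: |R|=1.00260 >1
  x=-26.388: |R|=1.00226 >1
  x=-26.261: |R|=1.00153 >1
So |R|<1 on (-26.0000, 0).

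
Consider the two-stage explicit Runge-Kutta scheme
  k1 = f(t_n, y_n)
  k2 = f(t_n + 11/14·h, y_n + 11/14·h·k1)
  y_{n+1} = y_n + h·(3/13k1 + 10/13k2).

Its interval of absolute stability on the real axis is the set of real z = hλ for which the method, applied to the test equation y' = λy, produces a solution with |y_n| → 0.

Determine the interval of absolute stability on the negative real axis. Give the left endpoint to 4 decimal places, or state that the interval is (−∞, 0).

On y'=λy, z=hλ:
  k1=λy_n ⇒ h·k1=z·y_n;  k2=λ(1+11/14z)y_n ⇒ h·k2=z(1+11/14z)y_n
  y_{n+1}/y_n = 1 + 3/13z + 10/13z(1+11/14z) = 1 + z + 55/91z²
  Hence R(z) = 1 + z + 55/91z².

Find x<0 with |R(x)|<1.
x=-0.82: |R|=0.5864
R=1: x+55/91x²=0 ⇒ x=−91/55=-1.6545; min R=1−1/(4·55/91)=0.5864>−1
Confirm numerically:
  x=-1.584: |R|=0.93246 <1
  x=-1.428: |R|=0.80447 <1
  x=-1.316: |R|=0.73073 <1
  x=-2.213: |R|=1.74695 >1
  x=-2.025: |R|=1.45340 >1
  x=-1.835: |R|=1.20014 >1
Interval (-1.6545, 0).

(-1.6545, 0).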